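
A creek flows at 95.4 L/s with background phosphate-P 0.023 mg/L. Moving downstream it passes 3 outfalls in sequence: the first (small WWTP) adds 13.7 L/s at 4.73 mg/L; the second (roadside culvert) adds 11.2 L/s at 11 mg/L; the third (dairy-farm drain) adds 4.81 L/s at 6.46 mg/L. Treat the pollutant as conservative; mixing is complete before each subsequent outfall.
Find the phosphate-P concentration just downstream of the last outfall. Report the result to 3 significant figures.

1.77 mg/L

Below outfall 1: Q → 109.1 L/s, C = (95.40·0.02300 + 13.70·4.730)/109.1 = 0.6141 mg/L.
Below outfall 2: Q → 120.3 L/s, C = (109.1·0.6141 + 11.20·11.00)/120.3 = 1.581 mg/L.
Below outfall 3: Q → 125.1 L/s, C = (120.3·1.581 + 4.810·6.460)/125.1 = 1.769 mg/L.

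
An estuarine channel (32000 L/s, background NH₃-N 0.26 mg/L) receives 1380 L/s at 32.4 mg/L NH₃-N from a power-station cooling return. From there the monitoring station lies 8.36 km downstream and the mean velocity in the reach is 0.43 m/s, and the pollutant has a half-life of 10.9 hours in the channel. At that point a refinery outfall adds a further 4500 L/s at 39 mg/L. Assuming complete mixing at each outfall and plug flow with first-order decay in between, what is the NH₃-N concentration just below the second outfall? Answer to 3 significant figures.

5.63 mg/L

After mixing, C = (32000·0.2600 + 1380·32.40) / 33380 = 53030/33380 = 1.589 mg/L; combined flow 33380 L/s.
Travel time t = 8.36·1000 / 0.43 = 19440 s = 5.401 h.
Half-life 10.9 h → k = ln 2 / 10.9 = 0.06359 h⁻¹ = 1.526 d⁻¹.
After decay, C = 1.589 × e^(−kt) = 1.589 × 0.7093 = 1.127 mg/L.
Second outfall: C = (33380·1.127 + 4500·39.00)/37880 = 5.626 mg/L.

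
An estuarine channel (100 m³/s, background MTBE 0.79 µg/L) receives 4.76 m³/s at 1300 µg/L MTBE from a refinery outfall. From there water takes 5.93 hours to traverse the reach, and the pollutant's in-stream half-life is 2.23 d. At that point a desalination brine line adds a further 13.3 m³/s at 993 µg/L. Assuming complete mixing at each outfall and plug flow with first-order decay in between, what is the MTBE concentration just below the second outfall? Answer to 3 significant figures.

161 µg/L

Mixed concentration C = ΣQC/ΣQ = (100.0·0.7900 + 4.760·1300) / 104.8 = 6267/104.8 = 59.82 µg/L; combined flow 104.8 m³/s.
Half-life 2.23 d → k = ln 2 / 2.23 = 0.3108 d⁻¹.
Applying C = C₀e^(−kt): 59.82 × 0.9261 = 55.40 µg/L.
Second outfall: C = (104.8·55.40 + 13.30·993.0)/118.1 = 161.0 µg/L.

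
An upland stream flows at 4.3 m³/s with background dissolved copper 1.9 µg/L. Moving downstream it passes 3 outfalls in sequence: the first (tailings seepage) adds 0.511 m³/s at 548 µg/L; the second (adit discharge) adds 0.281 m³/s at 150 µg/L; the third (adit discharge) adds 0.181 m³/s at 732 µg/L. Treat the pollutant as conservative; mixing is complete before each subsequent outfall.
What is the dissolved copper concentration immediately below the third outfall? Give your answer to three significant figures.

Outfall 1: combined Q = 4.811 m³/s; C = (4.300·1.900 + 0.5110·548.0)/4.811 = 59.90 µg/L.
Outfall 2: combined Q = 5.092 m³/s; C = (4.811·59.90 + 0.2810·150.0)/5.092 = 64.88 µg/L.
Outfall 3: combined Q = 5.273 m³/s; C = (5.092·64.88 + 0.1810·732.0)/5.273 = 87.78 µg/L.

87.8 µg/L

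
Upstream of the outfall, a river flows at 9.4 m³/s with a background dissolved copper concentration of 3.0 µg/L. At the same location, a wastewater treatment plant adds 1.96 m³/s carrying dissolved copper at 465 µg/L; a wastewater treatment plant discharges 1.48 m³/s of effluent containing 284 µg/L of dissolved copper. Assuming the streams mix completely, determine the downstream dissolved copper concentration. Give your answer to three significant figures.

106 µg/L

Flow-weighted average: C = (9.400·3.000 + 1.960·465.0 + 1.480·284.0) / 12.84 = 1360/12.84 = 105.9 µg/L.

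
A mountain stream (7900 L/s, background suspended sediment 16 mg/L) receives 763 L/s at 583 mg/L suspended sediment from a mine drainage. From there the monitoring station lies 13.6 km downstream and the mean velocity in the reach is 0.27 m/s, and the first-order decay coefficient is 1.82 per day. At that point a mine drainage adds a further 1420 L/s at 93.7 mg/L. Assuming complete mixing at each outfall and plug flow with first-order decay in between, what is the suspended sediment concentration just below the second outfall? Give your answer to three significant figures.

Flow-weighted average: C = (7900·16.00 + 763.0·583.0) / 8663 = 571200/8663 = 65.94 mg/L; combined flow 8663 L/s.
Travel time t = 13.6·1000 / 0.27 = 50370 s = 13.99 h.
Decay over the reach: 65.94·exp(−kt) = 65.94·0.3461 = 22.82 mg/L.
Second outfall: C = (8663·22.82 + 1420·93.70)/10080 = 32.80 mg/L.

32.8 mg/L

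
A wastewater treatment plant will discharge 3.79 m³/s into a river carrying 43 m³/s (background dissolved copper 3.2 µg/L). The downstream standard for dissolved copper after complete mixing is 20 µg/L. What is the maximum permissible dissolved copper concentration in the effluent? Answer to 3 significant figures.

At the limit, (Qr·Cr + Qe·Cₑ)/(Qr + Qe) = 20:
Cₑ = (46.79·20 − 43.00·3.200) / 3.790 = 210.6 µg/L.

211 µg/L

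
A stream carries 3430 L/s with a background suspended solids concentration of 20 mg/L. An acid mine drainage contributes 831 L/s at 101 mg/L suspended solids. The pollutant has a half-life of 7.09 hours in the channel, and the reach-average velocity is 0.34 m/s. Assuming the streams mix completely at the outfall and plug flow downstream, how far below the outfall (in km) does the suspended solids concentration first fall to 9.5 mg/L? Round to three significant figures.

16.6 km

Flow-weighted average: C = (3430·20.00 + 831.0·101.0) / 4261 = 152500/4261 = 35.80 mg/L.
Half-life 7.09 h → k = ln 2 / 7.09 = 0.09776 h⁻¹ = 2.346 d⁻¹.
Set 35.80·exp(−k·t) = 9.5 → t = ln(35.80/9.5)/k = 48850 s = 13.57 h.
Distance = v·t = 0.34·48850 = 16610 m = 16.61 km.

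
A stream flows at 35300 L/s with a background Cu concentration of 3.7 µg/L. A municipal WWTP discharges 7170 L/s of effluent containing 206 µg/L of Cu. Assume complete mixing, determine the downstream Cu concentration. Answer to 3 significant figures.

Flow-weighted average: C = (35300·3.700 + 7170·206.0) / 42470 = 1608000/42470 = 37.85 µg/L.

37.9 µg/L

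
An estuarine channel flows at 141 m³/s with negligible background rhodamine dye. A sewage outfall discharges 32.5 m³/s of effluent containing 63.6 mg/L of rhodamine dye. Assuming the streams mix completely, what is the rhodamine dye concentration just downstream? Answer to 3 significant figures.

Flow-weighted average: C = (141.0·0 + 32.50·63.60) / 173.5 = 2067/173.5 = 11.91 mg/L.

11.9 mg/L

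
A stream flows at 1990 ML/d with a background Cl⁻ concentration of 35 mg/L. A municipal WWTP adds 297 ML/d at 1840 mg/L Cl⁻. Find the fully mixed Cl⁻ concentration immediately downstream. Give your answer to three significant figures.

Mixed concentration C = ΣQC/ΣQ = (1990·35.00 + 297.0·1840) / 2287 = 616100/2287 = 269.4 mg/L.

269 mg/L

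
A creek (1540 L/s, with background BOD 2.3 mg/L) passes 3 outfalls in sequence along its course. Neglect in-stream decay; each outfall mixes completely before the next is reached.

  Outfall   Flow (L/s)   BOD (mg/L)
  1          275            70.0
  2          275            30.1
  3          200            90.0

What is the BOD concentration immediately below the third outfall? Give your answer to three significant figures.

Below outfall 1: Q → 1815 L/s, C = (1540·2.300 + 275.0·70.00)/1815 = 12.56 mg/L.
Below outfall 2: Q → 2090 L/s, C = (1815·12.56 + 275.0·30.10)/2090 = 14.87 mg/L.
Below outfall 3: Q → 2290 L/s, C = (2090·14.87 + 200.0·90.00)/2290 = 21.43 mg/L.

21.4 mg/L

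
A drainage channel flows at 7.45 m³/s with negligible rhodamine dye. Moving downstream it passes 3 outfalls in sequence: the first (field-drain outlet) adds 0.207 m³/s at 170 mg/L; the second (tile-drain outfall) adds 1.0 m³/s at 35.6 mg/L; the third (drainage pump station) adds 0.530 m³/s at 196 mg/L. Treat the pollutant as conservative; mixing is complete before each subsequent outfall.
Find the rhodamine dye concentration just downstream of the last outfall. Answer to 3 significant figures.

19.0 mg/L

Below outfall 1: Q → 7.657 m³/s, C = (7.450·0 + 0.2070·170.0)/7.657 = 4.596 mg/L.
Below outfall 2: Q → 8.657 m³/s, C = (7.657·4.596 + 1.000·35.60)/8.657 = 8.177 mg/L.
Below outfall 3: Q → 9.187 m³/s, C = (8.657·8.177 + 0.5300·196.0)/9.187 = 19.01 mg/L.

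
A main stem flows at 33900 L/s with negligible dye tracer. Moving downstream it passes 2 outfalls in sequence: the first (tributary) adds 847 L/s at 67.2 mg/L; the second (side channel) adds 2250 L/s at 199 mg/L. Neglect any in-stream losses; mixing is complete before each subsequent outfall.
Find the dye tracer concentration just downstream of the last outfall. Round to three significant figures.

Below outfall 1: Q → 34750 L/s, C = (33900·0 + 847.0·67.20)/34750 = 1.638 mg/L.
Below outfall 2: Q → 37000 L/s, C = (34750·1.638 + 2250·199.0)/37000 = 13.64 mg/L.

13.6 mg/L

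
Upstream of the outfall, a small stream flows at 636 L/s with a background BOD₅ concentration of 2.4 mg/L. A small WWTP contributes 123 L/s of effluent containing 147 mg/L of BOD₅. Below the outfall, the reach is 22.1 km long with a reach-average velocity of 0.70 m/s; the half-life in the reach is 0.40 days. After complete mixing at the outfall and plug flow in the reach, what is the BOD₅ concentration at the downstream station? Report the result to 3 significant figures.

Flow-weighted average: C = (636.0·2.400 + 123.0·147.0) / 759.0 = 19610/759.0 = 25.83 mg/L.
Travel time t = 22.1·1000 / 0.70 = 31570 s = 8.770 h.
Half-life 0.40 d → k = ln 2 / 0.40 = 1.733 d⁻¹.
After decay, C = 25.83 × e^(−kt) = 25.83 × 0.5309 = 13.71 mg/L.

13.7 mg/L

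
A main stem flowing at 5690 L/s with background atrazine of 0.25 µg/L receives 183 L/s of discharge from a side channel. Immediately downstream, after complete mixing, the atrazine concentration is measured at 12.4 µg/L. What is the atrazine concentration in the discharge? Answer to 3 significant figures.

Mass balance: 5690·0.2500 + 183.0·Cₑ = 5873·12.40
→ Cₑ = (5873·12.40 − 5690·0.2500) / 183.0 = 390.2 µg/L.

390 µg/L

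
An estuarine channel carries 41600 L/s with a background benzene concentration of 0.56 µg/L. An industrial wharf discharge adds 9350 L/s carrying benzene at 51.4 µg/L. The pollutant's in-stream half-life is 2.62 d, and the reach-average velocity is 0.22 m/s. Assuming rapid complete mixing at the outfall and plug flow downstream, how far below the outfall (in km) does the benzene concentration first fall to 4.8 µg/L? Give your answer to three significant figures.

Mixed concentration C = ΣQC/ΣQ = (41600·0.5600 + 9350·51.40) / 50950 = 503900/50950 = 9.890 µg/L.
Half-life 2.62 d → k = ln 2 / 2.62 = 0.2646 d⁻¹.
Set 9.890·exp(−k·t) = 4.8 → t = ln(9.890/4.8)/k = 236100 s = 65.58 h.
Distance = v·t = 0.22·236100 = 51940 m = 51.94 km.

51.9 km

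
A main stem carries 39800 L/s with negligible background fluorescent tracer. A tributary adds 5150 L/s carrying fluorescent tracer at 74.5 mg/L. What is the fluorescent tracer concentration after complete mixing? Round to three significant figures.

8.54 mg/L

Mass balance: C = (39800·0 + 5150·74.50) / 44950 = 383700/44950 = 8.536 mg/L.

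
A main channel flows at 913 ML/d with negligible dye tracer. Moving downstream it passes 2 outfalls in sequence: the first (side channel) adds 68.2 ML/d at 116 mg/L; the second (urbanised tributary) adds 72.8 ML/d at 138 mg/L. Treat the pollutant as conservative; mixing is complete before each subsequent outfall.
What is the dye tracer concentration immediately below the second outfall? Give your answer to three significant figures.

17.0 mg/L

Below outfall 1: Q → 981.2 ML/d, C = (913.0·0 + 68.20·116.0)/981.2 = 8.063 mg/L.
Below outfall 2: Q → 1054 ML/d, C = (981.2·8.063 + 72.80·138.0)/1054 = 17.04 mg/L.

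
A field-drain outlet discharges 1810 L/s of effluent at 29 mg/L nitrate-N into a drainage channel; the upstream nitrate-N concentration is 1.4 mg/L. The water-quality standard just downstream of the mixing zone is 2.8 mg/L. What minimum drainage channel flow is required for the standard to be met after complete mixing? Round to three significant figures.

Set C_mix = 2.8: (Q·1.400 + 1810·29.00) / (Q + 1810) = 2.8
→ Q = 1810·(29.00 − 2.8)/(2.8 − 1.400) = 33870 L/s.

33900 L/s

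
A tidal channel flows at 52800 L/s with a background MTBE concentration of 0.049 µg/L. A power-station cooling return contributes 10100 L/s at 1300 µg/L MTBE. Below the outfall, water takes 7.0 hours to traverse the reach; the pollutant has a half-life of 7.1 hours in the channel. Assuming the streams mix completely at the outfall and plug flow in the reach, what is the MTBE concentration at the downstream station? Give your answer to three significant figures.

105 µg/L

After mixing, C = (52800·0.04900 + 10100·1300) / 62900 = 13130000/62900 = 208.8 µg/L.
Half-life 7.1 h → k = ln 2 / 7.1 = 0.09763 h⁻¹ = 2.343 d⁻¹.
After decay, C = 208.8 × e^(−kt) = 208.8 × 0.5049 = 105.4 µg/L.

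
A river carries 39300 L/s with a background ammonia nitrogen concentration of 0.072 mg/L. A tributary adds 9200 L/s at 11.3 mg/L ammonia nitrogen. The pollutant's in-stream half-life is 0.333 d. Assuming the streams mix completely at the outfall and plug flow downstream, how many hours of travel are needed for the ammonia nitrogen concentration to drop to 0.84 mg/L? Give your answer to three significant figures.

After mixing, C = (39300·0.07200 + 9200·11.30) / 48500 = 106800/48500 = 2.202 mg/L.
Half-life 0.333 d → k = ln 2 / 0.333 = 2.082 d⁻¹.
2.202·exp(−k·t) = 0.84 → t = ln(2.202/0.84)/k = 40000 s = 11.11 h.

11.1 h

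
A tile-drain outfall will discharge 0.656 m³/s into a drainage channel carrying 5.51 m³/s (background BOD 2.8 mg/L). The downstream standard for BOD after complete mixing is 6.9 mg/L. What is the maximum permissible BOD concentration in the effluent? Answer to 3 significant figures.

41.3 mg/L

At the limit, (Qr·Cr + Qe·Cₑ)/(Qr + Qe) = 6.9:
Cₑ = (6.166·6.9 − 5.510·2.800) / 0.6560 = 41.34 mg/L.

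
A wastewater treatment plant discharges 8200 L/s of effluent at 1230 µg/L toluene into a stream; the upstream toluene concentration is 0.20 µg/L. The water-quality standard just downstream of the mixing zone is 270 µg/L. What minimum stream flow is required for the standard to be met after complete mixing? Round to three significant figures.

Set C_mix = 270: (Q·0.2000 + 8200·1230) / (Q + 8200) = 270
→ Q = 8200·(1230 − 270)/(270 − 0.2000) = 29180 L/s.

29200 L/s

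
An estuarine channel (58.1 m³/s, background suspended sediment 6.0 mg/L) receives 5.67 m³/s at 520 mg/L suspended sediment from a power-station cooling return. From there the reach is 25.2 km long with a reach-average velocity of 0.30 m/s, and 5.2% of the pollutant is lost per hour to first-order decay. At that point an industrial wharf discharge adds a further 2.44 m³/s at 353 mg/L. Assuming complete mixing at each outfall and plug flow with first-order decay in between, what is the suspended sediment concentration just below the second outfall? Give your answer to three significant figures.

Flow-weighted average: C = (58.10·6.000 + 5.670·520.0) / 63.77 = 3297/63.77 = 51.70 mg/L; combined flow 63.77 m³/s.
Travel time t = 25.2·1000 / 0.30 = 84000 s = 23.33 h.
5.2%/h lost → k = −ln(1 − 0.052) = 0.05340 h⁻¹.
Applying C = C₀e^(−kt): 51.70 × 0.2876 = 14.87 mg/L.
Second outfall: C = (63.77·14.87 + 2.440·353.0)/66.21 = 27.33 mg/L.

27.3 mg/L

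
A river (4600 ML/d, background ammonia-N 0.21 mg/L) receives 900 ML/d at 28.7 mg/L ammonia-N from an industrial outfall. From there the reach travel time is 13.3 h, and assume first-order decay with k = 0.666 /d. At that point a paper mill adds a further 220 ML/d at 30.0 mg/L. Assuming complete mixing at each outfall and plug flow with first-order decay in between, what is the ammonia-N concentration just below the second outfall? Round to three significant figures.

Mass balance: C = (4600·0.2100 + 900.0·28.70) / 5500 = 26800/5500 = 4.872 mg/L; combined flow 5500 ML/d.
Applying C = C₀e^(−kt): 4.872 × 0.6914 = 3.368 mg/L.
Second outfall: C = (5500·3.368 + 220.0·30.00)/5720 = 4.393 mg/L.

4.39 mg/L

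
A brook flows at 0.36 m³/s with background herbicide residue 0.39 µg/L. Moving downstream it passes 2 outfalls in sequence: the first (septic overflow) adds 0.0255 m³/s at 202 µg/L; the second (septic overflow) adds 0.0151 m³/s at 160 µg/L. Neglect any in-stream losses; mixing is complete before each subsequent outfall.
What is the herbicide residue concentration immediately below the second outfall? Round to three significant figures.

19.2 µg/L

After outfall 1: Q = 0.3600 + 0.02550 = 0.3855 m³/s; C = (0.3600·0.3900 + 0.02550·202.0)/0.3855 = 13.73 µg/L.
After outfall 2: Q = 0.3855 + 0.01510 = 0.4006 m³/s; C = (0.3855·13.73 + 0.01510·160.0)/0.4006 = 19.24 µg/L.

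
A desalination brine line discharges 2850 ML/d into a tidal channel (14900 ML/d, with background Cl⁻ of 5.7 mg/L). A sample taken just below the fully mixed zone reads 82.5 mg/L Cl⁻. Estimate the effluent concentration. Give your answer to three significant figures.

484 mg/L

Mass balance: 14900·5.700 + 2850·Cₑ = 17750·82.50
→ Cₑ = (17750·82.50 − 14900·5.700) / 2850 = 484.0 mg/L.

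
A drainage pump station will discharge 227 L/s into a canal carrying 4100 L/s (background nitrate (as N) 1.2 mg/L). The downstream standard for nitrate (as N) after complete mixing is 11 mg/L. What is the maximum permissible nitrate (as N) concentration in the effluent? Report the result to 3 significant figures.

At the limit, (Qr·Cr + Qe·Cₑ)/(Qr + Qe) = 11:
Cₑ = (4327·11 − 4100·1.200) / 227.0 = 188.0 mg/L.

188 mg/L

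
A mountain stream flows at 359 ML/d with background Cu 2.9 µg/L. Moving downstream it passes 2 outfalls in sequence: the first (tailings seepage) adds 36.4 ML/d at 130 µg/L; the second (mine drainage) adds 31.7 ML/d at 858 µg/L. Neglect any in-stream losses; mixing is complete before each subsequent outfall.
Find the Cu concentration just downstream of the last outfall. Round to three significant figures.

77.2 µg/L

Below outfall 1: Q → 395.4 ML/d, C = (359.0·2.900 + 36.40·130.0)/395.4 = 14.60 µg/L.
Below outfall 2: Q → 427.1 ML/d, C = (395.4·14.60 + 31.70·858.0)/427.1 = 77.20 µg/L.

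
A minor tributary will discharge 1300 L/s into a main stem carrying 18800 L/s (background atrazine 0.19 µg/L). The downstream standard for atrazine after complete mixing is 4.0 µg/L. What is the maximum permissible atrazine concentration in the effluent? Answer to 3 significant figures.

At the limit, (Qr·Cr + Qe·Cₑ)/(Qr + Qe) = 4.0:
Cₑ = (20100·4.0 − 18800·0.1900) / 1300 = 59.10 µg/L.

59.1 µg/L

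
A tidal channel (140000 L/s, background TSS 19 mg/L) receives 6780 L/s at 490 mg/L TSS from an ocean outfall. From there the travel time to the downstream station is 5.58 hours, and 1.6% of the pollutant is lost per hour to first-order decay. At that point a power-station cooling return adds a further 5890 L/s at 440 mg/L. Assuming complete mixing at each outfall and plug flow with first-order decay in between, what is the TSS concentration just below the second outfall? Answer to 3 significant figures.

Conservation of mass: C = (140000·19.00 + 6780·490.0) / 146800 = 5982000/146800 = 40.76 mg/L; combined flow 146800 L/s.
1.6%/h lost → k = −ln(1 − 0.016) = 0.01613 h⁻¹.
First-order decay: C = 40.76·exp(−k·t) = 40.76·0.9139 = 37.25 mg/L.
Second outfall: C = (146800·37.25 + 5890·440.0)/152700 = 52.79 mg/L.

52.8 mg/L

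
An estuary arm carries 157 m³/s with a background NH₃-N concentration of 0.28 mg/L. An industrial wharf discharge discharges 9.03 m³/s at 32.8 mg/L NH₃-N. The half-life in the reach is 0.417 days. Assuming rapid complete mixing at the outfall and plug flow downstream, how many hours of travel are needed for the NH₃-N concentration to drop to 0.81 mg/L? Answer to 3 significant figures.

13.4 h

Mass balance: C = (157.0·0.2800 + 9.030·32.80) / 166.0 = 340.1/166.0 = 2.049 mg/L.
Half-life 0.417 d → k = ln 2 / 0.417 = 1.662 d⁻¹.
2.049·exp(−k·t) = 0.81 → t = ln(2.049/0.81)/k = 48230 s = 13.40 h.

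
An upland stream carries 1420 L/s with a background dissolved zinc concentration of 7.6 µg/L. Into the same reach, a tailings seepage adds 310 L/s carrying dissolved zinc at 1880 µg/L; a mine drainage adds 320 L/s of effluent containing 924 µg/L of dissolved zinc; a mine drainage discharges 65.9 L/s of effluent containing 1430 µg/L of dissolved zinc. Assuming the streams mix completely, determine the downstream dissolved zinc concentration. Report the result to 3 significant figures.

Mass balance: C = (1420·7.600 + 310.0·1880 + 320.0·924.0 + 65.90·1430) / 2116 = 983500/2116 = 464.8 µg/L.

465 µg/L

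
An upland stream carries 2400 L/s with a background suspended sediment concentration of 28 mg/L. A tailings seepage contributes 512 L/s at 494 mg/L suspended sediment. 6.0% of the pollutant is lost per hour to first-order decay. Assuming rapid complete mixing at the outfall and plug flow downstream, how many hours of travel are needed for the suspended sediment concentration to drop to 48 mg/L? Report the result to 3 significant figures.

After mixing, C = (2400·28.00 + 512.0·494.0) / 2912 = 320100/2912 = 109.9 mg/L.
6.0%/h lost → k = −ln(1 − 0.06) = 0.06188 h⁻¹.
109.9·exp(−k·t) = 48 → t = ln(109.9/48)/k = 48210 s = 13.39 h.

13.4 h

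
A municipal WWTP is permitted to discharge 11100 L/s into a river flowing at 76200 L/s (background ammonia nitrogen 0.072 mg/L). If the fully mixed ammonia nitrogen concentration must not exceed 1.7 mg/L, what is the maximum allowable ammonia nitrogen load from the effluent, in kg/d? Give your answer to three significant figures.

12300 kg/d

Mass balance at the limit: 76200·0.07200 + 11100·Cₑ = 87300·1.7 → Cₑ = 12.88 mg/L.
11100 L/s = 11.10 m³/s. Load = 11.10 m³/s × 12.88 g/m³ × 86 400 s/d = 12350 kg/d.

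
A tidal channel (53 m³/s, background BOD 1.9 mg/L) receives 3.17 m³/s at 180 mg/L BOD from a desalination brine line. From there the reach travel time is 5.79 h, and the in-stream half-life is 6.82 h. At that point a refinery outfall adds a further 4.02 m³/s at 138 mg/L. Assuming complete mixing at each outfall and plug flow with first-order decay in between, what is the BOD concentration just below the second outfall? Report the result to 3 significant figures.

15.4 mg/L

Flow-weighted average: C = (53.00·1.900 + 3.170·180.0) / 56.17 = 671.3/56.17 = 11.95 mg/L; combined flow 56.17 m³/s.
Half-life 6.82 h → k = ln 2 / 6.82 = 0.1016 h⁻¹ = 2.439 d⁻¹.
Applying C = C₀e^(−kt): 11.95 × 0.5552 = 6.635 mg/L.
At the second outfall, C = (56.17·6.635 + 4.020·138.0) / (56.17 + 4.020) = 15.41 mg/L.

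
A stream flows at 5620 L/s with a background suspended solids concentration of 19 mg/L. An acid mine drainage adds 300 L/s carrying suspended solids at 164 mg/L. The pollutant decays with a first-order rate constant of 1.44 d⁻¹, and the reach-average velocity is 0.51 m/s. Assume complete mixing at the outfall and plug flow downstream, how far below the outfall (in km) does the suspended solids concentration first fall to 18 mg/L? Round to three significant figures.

Mass balance: C = (5620·19.00 + 300.0·164.0) / 5920 = 156000/5920 = 26.35 mg/L.
Set 26.35·exp(−k·t) = 18 → t = ln(26.35/18)/k = 22860 s = 6.350 h.
Distance = v·t = 0.51·22860 = 11660 m = 11.66 km.

11.7 km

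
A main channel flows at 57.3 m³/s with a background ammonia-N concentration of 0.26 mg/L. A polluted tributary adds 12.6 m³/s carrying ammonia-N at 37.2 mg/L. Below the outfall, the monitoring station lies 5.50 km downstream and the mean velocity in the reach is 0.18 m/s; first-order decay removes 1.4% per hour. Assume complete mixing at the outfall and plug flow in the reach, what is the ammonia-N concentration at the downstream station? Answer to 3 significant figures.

Conservation of mass: C = (57.30·0.2600 + 12.60·37.20) / 69.90 = 483.6/69.90 = 6.919 mg/L.
Travel time t = 5.50·1000 / 0.18 = 30560 s = 8.488 h.
1.4%/h lost → k = −ln(1 − 0.014) = 0.01410 h⁻¹.
After decay, C = 6.919 × e^(−kt) = 6.919 × 0.8872 = 6.138 mg/L.

6.14 mg/L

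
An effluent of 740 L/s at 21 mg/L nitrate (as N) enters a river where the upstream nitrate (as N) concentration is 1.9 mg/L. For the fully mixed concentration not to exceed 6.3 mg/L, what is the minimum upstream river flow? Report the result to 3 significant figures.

Set C_mix = 6.3: (Q·1.900 + 740.0·21.00) / (Q + 740.0) = 6.3
→ Q = 740.0·(21.00 − 6.3)/(6.3 − 1.900) = 2472 L/s.

2470 L/s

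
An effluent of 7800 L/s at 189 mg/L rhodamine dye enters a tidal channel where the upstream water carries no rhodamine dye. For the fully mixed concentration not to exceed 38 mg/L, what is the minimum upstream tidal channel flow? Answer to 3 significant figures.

31000 L/s

Set C_mix = 38: (Q·0 + 7800·189.0) / (Q + 7800) = 38
→ Q = 7800·(189.0 − 38)/(38 − 0) = 30990 L/s.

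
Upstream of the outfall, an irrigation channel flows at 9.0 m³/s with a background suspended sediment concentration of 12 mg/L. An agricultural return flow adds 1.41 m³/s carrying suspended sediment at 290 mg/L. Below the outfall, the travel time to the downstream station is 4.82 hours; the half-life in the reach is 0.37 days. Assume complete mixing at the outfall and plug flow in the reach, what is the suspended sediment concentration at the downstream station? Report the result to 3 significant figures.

After mixing, C = (9.000·12.00 + 1.410·290.0) / 10.41 = 516.9/10.41 = 49.65 mg/L.
Half-life 0.37 d → k = ln 2 / 0.37 = 1.873 d⁻¹.
First-order decay: C = 49.65·exp(−k·t) = 49.65·0.6864 = 34.08 mg/L.

34.1 mg/L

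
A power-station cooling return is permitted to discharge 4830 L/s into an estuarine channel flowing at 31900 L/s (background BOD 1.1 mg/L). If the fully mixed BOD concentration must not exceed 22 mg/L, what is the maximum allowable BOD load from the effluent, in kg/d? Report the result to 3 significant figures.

Mass balance at the limit: 31900·1.100 + 4830·Cₑ = 36730·22 → Cₑ = 160.0 mg/L.
4830 L/s = 4.830 m³/s. Load = 4.830 m³/s × 160.0 g/m³ × 86 400 s/d = 66780 kg/d.

66800 kg/d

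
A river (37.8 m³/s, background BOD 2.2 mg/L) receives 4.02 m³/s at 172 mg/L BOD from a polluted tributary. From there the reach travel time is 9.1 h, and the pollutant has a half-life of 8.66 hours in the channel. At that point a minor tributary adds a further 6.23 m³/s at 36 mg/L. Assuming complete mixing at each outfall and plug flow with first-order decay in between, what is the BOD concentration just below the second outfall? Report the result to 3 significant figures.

12.4 mg/L

Conservation of mass: C = (37.80·2.200 + 4.020·172.0) / 41.82 = 774.6/41.82 = 18.52 mg/L; combined flow 41.82 m³/s.
Half-life 8.66 h → k = ln 2 / 8.66 = 0.08004 h⁻¹ = 1.921 d⁻¹.
After decay, C = 18.52 × e^(−kt) = 18.52 × 0.4827 = 8.941 mg/L.
At the second outfall, C = (41.82·8.941 + 6.230·36.00) / (41.82 + 6.230) = 12.45 mg/L.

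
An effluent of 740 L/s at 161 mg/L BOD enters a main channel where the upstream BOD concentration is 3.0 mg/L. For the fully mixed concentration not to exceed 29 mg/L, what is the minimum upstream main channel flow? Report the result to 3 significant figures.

Set C_mix = 29: (Q·3.000 + 740.0·161.0) / (Q + 740.0) = 29
→ Q = 740.0·(161.0 − 29)/(29 − 3.000) = 3757 L/s.

3760 L/s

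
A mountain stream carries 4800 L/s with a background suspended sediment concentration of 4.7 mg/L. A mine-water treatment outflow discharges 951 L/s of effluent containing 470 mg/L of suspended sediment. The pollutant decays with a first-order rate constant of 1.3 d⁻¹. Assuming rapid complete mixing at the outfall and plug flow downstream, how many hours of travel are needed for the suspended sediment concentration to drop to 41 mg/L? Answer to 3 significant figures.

12.7 h

Mixed concentration C = ΣQC/ΣQ = (4800·4.700 + 951.0·470.0) / 5751 = 469500/5751 = 81.64 mg/L.
81.64·exp(−k·t) = 41 → t = ln(81.64/41)/k = 45780 s = 12.72 h.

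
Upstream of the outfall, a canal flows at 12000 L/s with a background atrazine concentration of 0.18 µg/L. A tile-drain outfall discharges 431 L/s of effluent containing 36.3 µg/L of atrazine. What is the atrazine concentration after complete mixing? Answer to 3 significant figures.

1.43 µg/L

Mass balance: C = (12000·0.1800 + 431.0·36.30) / 12430 = 17810/12430 = 1.432 µg/L.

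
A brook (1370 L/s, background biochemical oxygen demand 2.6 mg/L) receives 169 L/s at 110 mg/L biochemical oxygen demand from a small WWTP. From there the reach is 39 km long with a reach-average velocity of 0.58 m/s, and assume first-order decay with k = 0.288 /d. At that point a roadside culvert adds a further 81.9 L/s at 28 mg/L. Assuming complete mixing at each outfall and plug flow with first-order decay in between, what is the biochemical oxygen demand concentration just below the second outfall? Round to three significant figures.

After mixing, C = (1370·2.600 + 169.0·110.0) / 1539 = 22150/1539 = 14.39 mg/L; combined flow 1539 L/s.
Travel time t = 39·1000 / 0.58 = 67240 s = 18.68 h.
Decay over the reach: 14.39·exp(−kt) = 14.39·0.7992 = 11.50 mg/L.
Second outfall: C = (1539·11.50 + 81.90·28.00)/1621 = 12.34 mg/L.

12.3 mg/L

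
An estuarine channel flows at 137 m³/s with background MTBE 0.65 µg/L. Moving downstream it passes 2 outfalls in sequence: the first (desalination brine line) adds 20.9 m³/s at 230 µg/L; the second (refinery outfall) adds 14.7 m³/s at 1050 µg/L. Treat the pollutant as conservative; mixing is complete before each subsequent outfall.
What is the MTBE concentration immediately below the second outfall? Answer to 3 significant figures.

118 µg/L

After outfall 1: Q = 137.0 + 20.90 = 157.9 m³/s; C = (137.0·0.6500 + 20.90·230.0)/157.9 = 31.01 µg/L.
After outfall 2: Q = 157.9 + 14.70 = 172.6 m³/s; C = (157.9·31.01 + 14.70·1050)/172.6 = 117.8 µg/L.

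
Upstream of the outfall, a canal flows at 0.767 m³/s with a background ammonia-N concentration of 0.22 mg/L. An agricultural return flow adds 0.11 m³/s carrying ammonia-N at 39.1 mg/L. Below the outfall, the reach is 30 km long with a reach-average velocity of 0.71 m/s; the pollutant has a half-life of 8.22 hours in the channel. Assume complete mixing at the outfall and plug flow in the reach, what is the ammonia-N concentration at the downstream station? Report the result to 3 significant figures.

1.89 mg/L

Flow-weighted average: C = (0.7670·0.2200 + 0.1100·39.10) / 0.8770 = 4.470/0.8770 = 5.097 mg/L.
Travel time t = 30·1000 / 0.71 = 42250 s = 11.74 h.
Half-life 8.22 h → k = ln 2 / 8.22 = 0.08432 h⁻¹ = 2.024 d⁻¹.
Decay over the reach: 5.097·exp(−kt) = 5.097·0.3717 = 1.894 mg/L.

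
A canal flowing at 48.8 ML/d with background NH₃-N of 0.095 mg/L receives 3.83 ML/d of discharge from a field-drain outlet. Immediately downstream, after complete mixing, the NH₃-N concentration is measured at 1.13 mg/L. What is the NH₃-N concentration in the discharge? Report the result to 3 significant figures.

Mass balance: 48.80·0.09500 + 3.830·Cₑ = 52.63·1.130
→ Cₑ = (52.63·1.130 − 48.80·0.09500) / 3.830 = 14.32 mg/L.

14.3 mg/L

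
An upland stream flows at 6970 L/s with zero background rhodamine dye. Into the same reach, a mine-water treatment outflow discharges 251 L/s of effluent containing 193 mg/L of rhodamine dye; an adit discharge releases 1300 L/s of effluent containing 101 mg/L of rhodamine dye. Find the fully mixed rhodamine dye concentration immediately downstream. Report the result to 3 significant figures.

21.1 mg/L

Mass balance: C = (6970·0 + 251.0·193.0 + 1300·101.0) / 8521 = 179700/8521 = 21.09 mg/L.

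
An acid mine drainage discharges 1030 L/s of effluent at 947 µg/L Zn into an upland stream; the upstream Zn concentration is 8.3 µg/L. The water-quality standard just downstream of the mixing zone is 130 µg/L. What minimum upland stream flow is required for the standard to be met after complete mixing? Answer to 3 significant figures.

6910 L/s

Set C_mix = 130: (Q·8.300 + 1030·947.0) / (Q + 1030) = 130
→ Q = 1030·(947.0 − 130)/(130 − 8.300) = 6915 L/s.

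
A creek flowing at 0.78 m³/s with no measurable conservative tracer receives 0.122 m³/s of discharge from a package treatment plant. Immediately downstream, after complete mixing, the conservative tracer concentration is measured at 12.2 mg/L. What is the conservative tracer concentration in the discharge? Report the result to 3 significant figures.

Mass balance: 0.7800·0 + 0.1220·Cₑ = 0.9020·12.20
→ Cₑ = (0.9020·12.20 − 0.7800·0) / 0.1220 = 90.20 mg/L.

90.2 mg/L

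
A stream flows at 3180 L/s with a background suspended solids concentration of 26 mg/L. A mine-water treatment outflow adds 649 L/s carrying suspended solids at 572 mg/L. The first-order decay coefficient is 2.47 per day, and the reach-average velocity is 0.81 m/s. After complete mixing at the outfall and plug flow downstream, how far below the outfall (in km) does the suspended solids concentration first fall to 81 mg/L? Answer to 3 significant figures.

10.8 km

Mixed concentration C = ΣQC/ΣQ = (3180·26.00 + 649.0·572.0) / 3829 = 453900/3829 = 118.5 mg/L.
Set 118.5·exp(−k·t) = 81 → t = ln(118.5/81)/k = 13320 s = 3.700 h.
Distance = v·t = 0.81·13320 = 10790 m = 10.79 km.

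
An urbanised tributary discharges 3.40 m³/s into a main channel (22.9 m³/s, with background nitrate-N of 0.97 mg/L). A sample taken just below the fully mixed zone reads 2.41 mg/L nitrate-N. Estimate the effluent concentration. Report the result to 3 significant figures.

Mass balance: 22.90·0.9700 + 3.400·Cₑ = 26.30·2.410
→ Cₑ = (26.30·2.410 − 22.90·0.9700) / 3.400 = 12.11 mg/L.

12.1 mg/L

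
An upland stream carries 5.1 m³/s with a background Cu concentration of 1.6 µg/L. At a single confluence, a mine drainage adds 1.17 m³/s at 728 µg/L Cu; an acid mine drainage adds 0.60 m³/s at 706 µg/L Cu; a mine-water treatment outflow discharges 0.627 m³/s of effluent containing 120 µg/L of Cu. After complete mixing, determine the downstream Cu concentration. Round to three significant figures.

Mixed concentration C = ΣQC/ΣQ = (5.100·1.600 + 1.170·728.0 + 0.6000·706.0 + 0.6270·120.0) / 7.497 = 1359/7.497 = 181.2 µg/L.

181 µg/L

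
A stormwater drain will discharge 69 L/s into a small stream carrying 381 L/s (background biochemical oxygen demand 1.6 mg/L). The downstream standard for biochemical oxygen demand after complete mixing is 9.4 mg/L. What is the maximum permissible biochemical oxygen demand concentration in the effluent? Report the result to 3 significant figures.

52.5 mg/L

At the limit, (Qr·Cr + Qe·Cₑ)/(Qr + Qe) = 9.4:
Cₑ = (450.0·9.4 − 381.0·1.600) / 69.00 = 52.47 mg/L.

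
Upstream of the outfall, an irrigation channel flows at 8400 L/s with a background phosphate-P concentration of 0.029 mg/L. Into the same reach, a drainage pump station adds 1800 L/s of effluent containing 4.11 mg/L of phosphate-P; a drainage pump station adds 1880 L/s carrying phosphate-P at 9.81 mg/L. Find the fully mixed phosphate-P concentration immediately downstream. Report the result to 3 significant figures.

Mass balance: C = (8400·0.02900 + 1800·4.110 + 1880·9.810) / 12080 = 26080/12080 = 2.159 mg/L.

2.16 mg/L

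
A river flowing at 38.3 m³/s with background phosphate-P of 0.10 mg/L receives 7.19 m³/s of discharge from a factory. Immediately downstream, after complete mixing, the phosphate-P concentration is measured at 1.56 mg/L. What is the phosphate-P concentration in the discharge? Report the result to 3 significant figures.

9.34 mg/L

Mass balance: 38.30·0.1000 + 7.190·Cₑ = 45.49·1.560
→ Cₑ = (45.49·1.560 − 38.30·0.1000) / 7.190 = 9.337 mg/L.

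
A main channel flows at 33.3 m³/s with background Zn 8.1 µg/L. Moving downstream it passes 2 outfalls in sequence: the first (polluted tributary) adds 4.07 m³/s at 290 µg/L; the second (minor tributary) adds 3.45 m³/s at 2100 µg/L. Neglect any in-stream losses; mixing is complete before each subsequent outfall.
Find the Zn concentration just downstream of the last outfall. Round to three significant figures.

213 µg/L

After outfall 1: Q = 33.30 + 4.070 = 37.37 m³/s; C = (33.30·8.100 + 4.070·290.0)/37.37 = 38.80 µg/L.
After outfall 2: Q = 37.37 + 3.450 = 40.82 m³/s; C = (37.37·38.80 + 3.450·2100)/40.82 = 213.0 µg/L.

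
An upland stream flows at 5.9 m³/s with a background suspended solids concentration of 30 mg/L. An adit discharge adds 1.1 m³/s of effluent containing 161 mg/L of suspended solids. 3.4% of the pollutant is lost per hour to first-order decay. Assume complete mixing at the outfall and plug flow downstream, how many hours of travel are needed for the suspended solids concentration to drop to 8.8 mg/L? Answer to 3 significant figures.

50.6 h

Flow-weighted average: C = (5.900·30.00 + 1.100·161.0) / 7.000 = 354.1/7.000 = 50.59 mg/L.
3.4%/h lost → k = −ln(1 − 0.034) = 0.03459 h⁻¹.
50.59·exp(−k·t) = 8.8 → t = ln(50.59/8.8)/k = 182000 s = 50.56 h.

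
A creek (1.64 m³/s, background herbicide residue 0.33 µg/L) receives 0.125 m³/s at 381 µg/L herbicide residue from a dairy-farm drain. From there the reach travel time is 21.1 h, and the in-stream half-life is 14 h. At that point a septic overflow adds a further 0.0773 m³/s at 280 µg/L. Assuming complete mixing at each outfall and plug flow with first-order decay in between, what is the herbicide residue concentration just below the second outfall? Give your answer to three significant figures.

20.9 µg/L

After mixing, C = (1.640·0.3300 + 0.1250·381.0) / 1.765 = 48.17/1.765 = 27.29 µg/L; combined flow 1.765 m³/s.
Half-life 14 h → k = ln 2 / 14 = 0.04951 h⁻¹ = 1.188 d⁻¹.
After decay, C = 27.29 × e^(−kt) = 27.29 × 0.3518 = 9.601 µg/L.
At the second outfall, C = (1.765·9.601 + 0.07730·280.0) / (1.765 + 0.07730) = 20.95 µg/L.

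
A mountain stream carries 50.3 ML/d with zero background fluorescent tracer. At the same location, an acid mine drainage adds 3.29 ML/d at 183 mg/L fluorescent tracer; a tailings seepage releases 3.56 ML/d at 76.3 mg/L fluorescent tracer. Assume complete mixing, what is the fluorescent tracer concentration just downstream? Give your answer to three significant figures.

Mass balance: C = (50.30·0 + 3.290·183.0 + 3.560·76.30) / 57.15 = 873.7/57.15 = 15.29 mg/L.

15.3 mg/L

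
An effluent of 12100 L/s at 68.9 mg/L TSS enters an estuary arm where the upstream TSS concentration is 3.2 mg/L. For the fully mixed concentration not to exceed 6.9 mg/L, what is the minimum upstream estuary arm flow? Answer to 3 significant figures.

203000 L/s

Set C_mix = 6.9: (Q·3.200 + 12100·68.90) / (Q + 12100) = 6.9
→ Q = 12100·(68.90 − 6.9)/(6.9 − 3.200) = 202800 L/s.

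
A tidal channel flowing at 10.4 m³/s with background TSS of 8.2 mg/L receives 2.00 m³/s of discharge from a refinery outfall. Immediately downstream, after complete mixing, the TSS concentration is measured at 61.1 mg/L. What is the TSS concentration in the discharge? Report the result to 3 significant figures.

336 mg/L

Mass balance: 10.40·8.200 + 2.000·Cₑ = 12.40·61.10
→ Cₑ = (12.40·61.10 − 10.40·8.200) / 2.000 = 336.2 mg/L.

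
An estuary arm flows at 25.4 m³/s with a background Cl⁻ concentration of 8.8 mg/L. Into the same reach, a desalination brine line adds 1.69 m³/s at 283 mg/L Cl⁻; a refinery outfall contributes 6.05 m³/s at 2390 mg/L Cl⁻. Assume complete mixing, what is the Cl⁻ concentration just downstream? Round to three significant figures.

After mixing, C = (25.40·8.800 + 1.690·283.0 + 6.050·2390) / 33.14 = 15160/33.14 = 457.5 mg/L.

457 mg/L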